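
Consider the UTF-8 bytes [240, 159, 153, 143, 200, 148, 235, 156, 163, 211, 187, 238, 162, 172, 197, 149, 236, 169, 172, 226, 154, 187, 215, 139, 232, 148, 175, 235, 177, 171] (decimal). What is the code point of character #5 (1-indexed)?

U+E8AC

Offset 0: leading byte 0xF0 = 11110000 → 4-byte char #1 = F0 9F 99 8F.
Offset 4: leading byte 0xC8 = 11001000 → 2-byte char #2 = C8 94.
Offset 6: leading byte 0xEB = 11101011 → 3-byte char #3 = EB 9C A3.
Offset 9: leading byte 0xD3 = 11010011 → 2-byte char #4 = D3 BB.
Offset 11: leading byte 0xEE = 11101110 → 3-byte char #5 = EE A2 AC.
Leading byte 0xEE = 11101110 matches 1110xxxx → 3-byte sequence.
Byte 1: 0xEE = 11101110, payload 1110 (4 bits).
Byte 2: 0xA2 = 10100010 (10xxxxxx ✓), payload 100010.
Byte 3: 0xAC = 10101100 (10xxxxxx ✓), payload 101100.
Concatenate: 1110100010101100 = 0xE8AC (16 bits → U+E8AC).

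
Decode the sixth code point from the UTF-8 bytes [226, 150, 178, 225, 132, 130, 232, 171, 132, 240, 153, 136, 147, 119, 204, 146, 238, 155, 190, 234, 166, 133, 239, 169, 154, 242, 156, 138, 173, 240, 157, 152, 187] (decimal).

Offset 0: leading byte 0xE2 = 11100010 → 3-byte char #1 = E2 96 B2.
Offset 3: leading byte 0xE1 = 11100001 → 3-byte char #2 = E1 84 82.
Offset 6: leading byte 0xE8 = 11101000 → 3-byte char #3 = E8 AB 84.
Offset 9: leading byte 0xF0 = 11110000 → 4-byte char #4 = F0 99 88 93.
Offset 13: leading byte 0x77 = 01110111 → 1-byte char #5 = 77.
Offset 14: leading byte 0xCC = 11001100 → 2-byte char #6 = CC 92.
Leading byte 0xCC = 11001100 matches 110xxxxx → 2-byte sequence.
Byte 1: 0xCC = 11001100, payload 01100 (5 bits).
Byte 2: 0x92 = 10010010 (10xxxxxx ✓), payload 010010.
Concatenate: 01100010010 = 0x312 (11 bits → U+0312).

U+0312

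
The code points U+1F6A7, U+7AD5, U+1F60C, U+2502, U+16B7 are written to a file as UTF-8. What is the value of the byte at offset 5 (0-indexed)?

U+1F6A7 → 4-byte form F0 9F 9A A7 at offsets 0–3.
U+7AD5 → 3-byte form E7 AB 95 at offsets 4–6.
Offset 5 falls in char 2's range; it's byte 2 of E7 AB 95 = 0xAB.

0xAB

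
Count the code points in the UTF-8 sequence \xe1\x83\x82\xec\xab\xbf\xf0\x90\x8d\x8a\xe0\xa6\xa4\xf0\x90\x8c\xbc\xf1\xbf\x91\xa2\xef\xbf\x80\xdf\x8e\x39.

9

Byte at offset 0: 0xE1 = 11100001 → 3-byte char (#1). Advance 3.
Byte at offset 3: 0xEC = 11101100 → 3-byte char (#2). Advance 3.
Byte at offset 6: 0xF0 = 11110000 → 4-byte char (#3). Advance 4.
Byte at offset 10: 0xE0 = 11100000 → 3-byte char (#4). Advance 3.
Byte at offset 13: 0xF0 = 11110000 → 4-byte char (#5). Advance 4.
Byte at offset 17: 0xF1 = 11110001 → 4-byte char (#6). Advance 4.
Byte at offset 21: 0xEF = 11101111 → 3-byte char (#7). Advance 3.
Byte at offset 24: 0xDF = 11011111 → 2-byte char (#8). Advance 2.
Byte at offset 26: 0x39 = 00111001 → 1-byte char (#9). Advance 1.
Reached end at offset 27 after 9 code points.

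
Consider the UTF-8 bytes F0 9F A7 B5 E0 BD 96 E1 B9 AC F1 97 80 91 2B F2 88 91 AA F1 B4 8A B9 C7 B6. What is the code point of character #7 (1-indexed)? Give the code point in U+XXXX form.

U+742B9

Offset 0: leading byte 0xF0 = 11110000 → 4-byte char #1 = F0 9F A7 B5.
Offset 4: leading byte 0xE0 = 11100000 → 3-byte char #2 = E0 BD 96.
Offset 7: leading byte 0xE1 = 11100001 → 3-byte char #3 = E1 B9 AC.
Offset 10: leading byte 0xF1 = 11110001 → 4-byte char #4 = F1 97 80 91.
Offset 14: leading byte 0x2B = 00101011 → 1-byte char #5 = 2B.
Offset 15: leading byte 0xF2 = 11110010 → 4-byte char #6 = F2 88 91 AA.
Offset 19: leading byte 0xF1 = 11110001 → 4-byte char #7 = F1 B4 8A B9.
Leading byte 0xF1 = 11110001 matches 11110xxx → 4-byte sequence.
Byte 1: 0xF1 = 11110001, payload 001 (3 bits).
Byte 2: 0xB4 = 10110100 (10xxxxxx ✓), payload 110100.
Byte 3: 0x8A = 10001010 (10xxxxxx ✓), payload 001010.
Byte 4: 0xB9 = 10111001 (10xxxxxx ✓), payload 111001.
Concatenate: 001110100001010111001 = 0x742B9 (21 bits → U+742B9).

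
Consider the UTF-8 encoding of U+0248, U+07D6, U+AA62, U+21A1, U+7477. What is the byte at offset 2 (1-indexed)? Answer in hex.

0x88

1-indexed offset 2 is 0-indexed offset 1.
U+0248 → 2-byte form C9 88 at offsets 0–1.
Offset 1 falls in char 1's range; it's byte 2 of C9 88 = 0x88.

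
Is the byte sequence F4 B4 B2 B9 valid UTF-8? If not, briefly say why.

Leading byte 0xF4 = 11110100 → 4-byte form.
Payload = 0x134CB9, which exceeds U+10FFFF, the maximum Unicode code point. (Leading bytes F5–FF, or F4 followed by ≥ 0x90, are invalid.)

invalid (encodes a value above U+10FFFF)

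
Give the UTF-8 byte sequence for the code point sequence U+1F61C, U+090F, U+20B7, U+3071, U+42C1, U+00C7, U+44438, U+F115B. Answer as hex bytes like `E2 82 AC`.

U+1F61C: 4-byte form → F0 9F 98 9C.
U+090F: 3-byte form → E0 A4 8F.
U+20B7: 3-byte form → E2 82 B7.
U+3071: 3-byte form → E3 81 B1.
U+42C1: 3-byte form → E4 8B 81.
U+00C7: 2-byte form → C3 87.
U+44438: 4-byte form → F1 84 90 B8.
U+F115B: 4-byte form → F3 B1 85 9B.
Concatenated (26 bytes): F0 9F 98 9C E0 A4 8F E2 82 B7 E3 81 B1 E4 8B 81 C3 87 F1 84 90 B8 F3 B1 85 9B.

F0 9F 98 9C E0 A4 8F E2 82 B7 E3 81 B1 E4 8B 81 C3 87 F1 84 90 B8 F3 B1 85 9B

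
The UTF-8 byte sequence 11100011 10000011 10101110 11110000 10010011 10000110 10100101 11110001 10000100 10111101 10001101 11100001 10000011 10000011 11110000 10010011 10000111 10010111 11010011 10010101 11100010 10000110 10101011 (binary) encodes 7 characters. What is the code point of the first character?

U+30EE

Offset 0: leading byte 0xE3 = 11100011 → 3-byte char #1 = E3 83 AE.
Leading byte 0xE3 = 11100011 matches 1110xxxx → 3-byte sequence.
Byte 1: 0xE3 = 11100011, payload 0011 (4 bits).
Byte 2: 0x83 = 10000011 (10xxxxxx ✓), payload 000011.
Byte 3: 0xAE = 10101110 (10xxxxxx ✓), payload 101110.
Concatenate: 0011000011101110 = 0x30EE (16 bits → U+30EE).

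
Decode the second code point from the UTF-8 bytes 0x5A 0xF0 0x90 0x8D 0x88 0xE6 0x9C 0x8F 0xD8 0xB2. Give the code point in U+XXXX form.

U+10348

Offset 0: leading byte 0x5A = 01011010 → 1-byte char #1 = 5A.
Offset 1: leading byte 0xF0 = 11110000 → 4-byte char #2 = F0 90 8D 88.
Leading byte 0xF0 = 11110000 matches 11110xxx → 4-byte sequence.
Byte 1: 0xF0 = 11110000, payload 000 (3 bits).
Byte 2: 0x90 = 10010000 (10xxxxxx ✓), payload 010000.
Byte 3: 0x8D = 10001101 (10xxxxxx ✓), payload 001101.
Byte 4: 0x88 = 10001000 (10xxxxxx ✓), payload 001000.
Concatenate: 000010000001101001000 = 0x10348 (21 bits → U+10348).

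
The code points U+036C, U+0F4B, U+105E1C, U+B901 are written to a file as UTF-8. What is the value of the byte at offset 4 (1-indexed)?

1-indexed offset 4 is 0-indexed offset 3.
U+036C → 2-byte form CD AC at offsets 0–1.
U+0F4B → 3-byte form E0 BD 8B at offsets 2–4.
Offset 3 falls in char 2's range; it's byte 2 of E0 BD 8B = 0xBD.

0xBD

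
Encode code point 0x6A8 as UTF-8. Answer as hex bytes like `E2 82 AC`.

DA A8

U+06A8 = 0x6A8 = 1704 decimal. In range U+0080–U+07FF → 2-byte form: 110xxxxx 10xxxxxx.
Binary (11 bits): 11010101000.
Split 5+6: 11010 | 101000.
Byte 1: 11011010 = 0xDA.
Byte 2: 10101000 = 0xA8.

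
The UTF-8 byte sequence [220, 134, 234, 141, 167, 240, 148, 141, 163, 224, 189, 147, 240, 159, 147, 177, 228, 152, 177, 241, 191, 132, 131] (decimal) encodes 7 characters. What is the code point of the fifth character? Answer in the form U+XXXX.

U+1F4F1

Offset 0: leading byte 0xDC = 11011100 → 2-byte char #1 = DC 86.
Offset 2: leading byte 0xEA = 11101010 → 3-byte char #2 = EA 8D A7.
Offset 5: leading byte 0xF0 = 11110000 → 4-byte char #3 = F0 94 8D A3.
Offset 9: leading byte 0xE0 = 11100000 → 3-byte char #4 = E0 BD 93.
Offset 12: leading byte 0xF0 = 11110000 → 4-byte char #5 = F0 9F 93 B1.
Leading byte 0xF0 = 11110000 matches 11110xxx → 4-byte sequence.
Byte 1: 0xF0 = 11110000, payload 000 (3 bits).
Byte 2: 0x9F = 10011111 (10xxxxxx ✓), payload 011111.
Byte 3: 0x93 = 10010011 (10xxxxxx ✓), payload 010011.
Byte 4: 0xB1 = 10110001 (10xxxxxx ✓), payload 110001.
Concatenate: 000011111010011110001 = 0x1F4F1 (21 bits → U+1F4F1).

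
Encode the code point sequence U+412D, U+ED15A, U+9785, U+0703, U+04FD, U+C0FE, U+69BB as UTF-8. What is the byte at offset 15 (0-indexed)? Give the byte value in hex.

0x83

U+412D → 3-byte form E4 84 AD at offsets 0–2.
U+ED15A → 4-byte form F3 AD 85 9A at offsets 3–6.
U+9785 → 3-byte form E9 9E 85 at offsets 7–9.
U+0703 → 2-byte form DC 83 at offsets 10–11.
U+04FD → 2-byte form D3 BD at offsets 12–13.
U+C0FE → 3-byte form EC 83 BE at offsets 14–16.
Offset 15 falls in char 6's range; it's byte 2 of EC 83 BE = 0x83.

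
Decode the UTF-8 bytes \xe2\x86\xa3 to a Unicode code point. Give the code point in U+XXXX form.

U+21A3

Leading byte 0xE2 = 11100010 matches 1110xxxx → 3-byte sequence.
Byte 1: 0xE2 = 11100010, payload 0010 (4 bits).
Byte 2: 0x86 = 10000110 (10xxxxxx ✓), payload 000110.
Byte 3: 0xA3 = 10100011 (10xxxxxx ✓), payload 100011.
Concatenate: 0010000110100011 = 0x21A3 (16 bits → U+21A3).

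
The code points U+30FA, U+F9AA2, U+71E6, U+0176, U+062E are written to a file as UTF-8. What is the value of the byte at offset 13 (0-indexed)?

U+30FA → 3-byte form E3 83 BA at offsets 0–2.
U+F9AA2 → 4-byte form F3 B9 AA A2 at offsets 3–6.
U+71E6 → 3-byte form E7 87 A6 at offsets 7–9.
U+0176 → 2-byte form C5 B6 at offsets 10–11.
U+062E → 2-byte form D8 AE at offsets 12–13.
Offset 13 falls in char 5's range; it's byte 2 of D8 AE = 0xAE.

0xAE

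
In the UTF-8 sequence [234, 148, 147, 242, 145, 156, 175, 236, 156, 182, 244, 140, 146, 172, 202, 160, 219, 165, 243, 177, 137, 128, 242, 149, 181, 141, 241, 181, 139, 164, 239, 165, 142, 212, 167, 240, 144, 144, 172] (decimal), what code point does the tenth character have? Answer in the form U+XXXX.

Offset 0: leading byte 0xEA = 11101010 → 3-byte char #1 = EA 94 93.
Offset 3: leading byte 0xF2 = 11110010 → 4-byte char #2 = F2 91 9C AF.
Offset 7: leading byte 0xEC = 11101100 → 3-byte char #3 = EC 9C B6.
Offset 10: leading byte 0xF4 = 11110100 → 4-byte char #4 = F4 8C 92 AC.
Offset 14: leading byte 0xCA = 11001010 → 2-byte char #5 = CA A0.
Offset 16: leading byte 0xDB = 11011011 → 2-byte char #6 = DB A5.
Offset 18: leading byte 0xF3 = 11110011 → 4-byte char #7 = F3 B1 89 80.
Offset 22: leading byte 0xF2 = 11110010 → 4-byte char #8 = F2 95 B5 8D.
Offset 26: leading byte 0xF1 = 11110001 → 4-byte char #9 = F1 B5 8B A4.
Offset 30: leading byte 0xEF = 11101111 → 3-byte char #10 = EF A5 8E.
Leading byte 0xEF = 11101111 matches 1110xxxx → 3-byte sequence.
Byte 1: 0xEF = 11101111, payload 1111 (4 bits).
Byte 2: 0xA5 = 10100101 (10xxxxxx ✓), payload 100101.
Byte 3: 0x8E = 10001110 (10xxxxxx ✓), payload 001110.
Concatenate: 1111100101001110 = 0xF94E (16 bits → U+F94E).

U+F94E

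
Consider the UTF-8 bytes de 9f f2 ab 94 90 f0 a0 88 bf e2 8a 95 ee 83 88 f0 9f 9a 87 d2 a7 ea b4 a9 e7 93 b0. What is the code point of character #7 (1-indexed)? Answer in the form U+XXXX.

Offset 0: leading byte 0xDE = 11011110 → 2-byte char #1 = DE 9F.
Offset 2: leading byte 0xF2 = 11110010 → 4-byte char #2 = F2 AB 94 90.
Offset 6: leading byte 0xF0 = 11110000 → 4-byte char #3 = F0 A0 88 BF.
Offset 10: leading byte 0xE2 = 11100010 → 3-byte char #4 = E2 8A 95.
Offset 13: leading byte 0xEE = 11101110 → 3-byte char #5 = EE 83 88.
Offset 16: leading byte 0xF0 = 11110000 → 4-byte char #6 = F0 9F 9A 87.
Offset 20: leading byte 0xD2 = 11010010 → 2-byte char #7 = D2 A7.
Leading byte 0xD2 = 11010010 matches 110xxxxx → 2-byte sequence.
Byte 1: 0xD2 = 11010010, payload 10010 (5 bits).
Byte 2: 0xA7 = 10100111 (10xxxxxx ✓), payload 100111.
Concatenate: 10010100111 = 0x4A7 (11 bits → U+04A7).

U+04A7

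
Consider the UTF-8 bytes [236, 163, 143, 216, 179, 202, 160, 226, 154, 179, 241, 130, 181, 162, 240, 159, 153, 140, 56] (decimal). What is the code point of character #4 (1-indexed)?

U+26B3

Offset 0: leading byte 0xEC = 11101100 → 3-byte char #1 = EC A3 8F.
Offset 3: leading byte 0xD8 = 11011000 → 2-byte char #2 = D8 B3.
Offset 5: leading byte 0xCA = 11001010 → 2-byte char #3 = CA A0.
Offset 7: leading byte 0xE2 = 11100010 → 3-byte char #4 = E2 9A B3.
Leading byte 0xE2 = 11100010 matches 1110xxxx → 3-byte sequence.
Byte 1: 0xE2 = 11100010, payload 0010 (4 bits).
Byte 2: 0x9A = 10011010 (10xxxxxx ✓), payload 011010.
Byte 3: 0xB3 = 10110011 (10xxxxxx ✓), payload 110011.
Concatenate: 0010011010110011 = 0x26B3 (16 bits → U+26B3).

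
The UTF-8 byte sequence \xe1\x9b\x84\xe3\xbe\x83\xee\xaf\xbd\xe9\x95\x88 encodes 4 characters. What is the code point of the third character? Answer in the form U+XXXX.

U+EBFD

Offset 0: leading byte 0xE1 = 11100001 → 3-byte char #1 = E1 9B 84.
Offset 3: leading byte 0xE3 = 11100011 → 3-byte char #2 = E3 BE 83.
Offset 6: leading byte 0xEE = 11101110 → 3-byte char #3 = EE AF BD.
Leading byte 0xEE = 11101110 matches 1110xxxx → 3-byte sequence.
Byte 1: 0xEE = 11101110, payload 1110 (4 bits).
Byte 2: 0xAF = 10101111 (10xxxxxx ✓), payload 101111.
Byte 3: 0xBD = 10111101 (10xxxxxx ✓), payload 111101.
Concatenate: 1110101111111101 = 0xEBFD (16 bits → U+EBFD).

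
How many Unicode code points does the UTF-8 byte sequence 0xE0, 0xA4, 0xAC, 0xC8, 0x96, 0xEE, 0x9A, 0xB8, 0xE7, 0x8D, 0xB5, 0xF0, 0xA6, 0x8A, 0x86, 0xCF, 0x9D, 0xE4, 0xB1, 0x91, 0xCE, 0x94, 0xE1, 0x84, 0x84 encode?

Byte at offset 0: 0xE0 = 11100000 → 3-byte char (#1). Advance 3.
Byte at offset 3: 0xC8 = 11001000 → 2-byte char (#2). Advance 2.
Byte at offset 5: 0xEE = 11101110 → 3-byte char (#3). Advance 3.
Byte at offset 8: 0xE7 = 11100111 → 3-byte char (#4). Advance 3.
Byte at offset 11: 0xF0 = 11110000 → 4-byte char (#5). Advance 4.
Byte at offset 15: 0xCF = 11001111 → 2-byte char (#6). Advance 2.
Byte at offset 17: 0xE4 = 11100100 → 3-byte char (#7). Advance 3.
Byte at offset 20: 0xCE = 11001110 → 2-byte char (#8). Advance 2.
Byte at offset 22: 0xE1 = 11100001 → 3-byte char (#9). Advance 3.
Reached end at offset 25 after 9 code points.

9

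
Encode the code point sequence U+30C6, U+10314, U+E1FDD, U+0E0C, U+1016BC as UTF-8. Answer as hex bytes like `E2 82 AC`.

U+30C6: 3-byte form → E3 83 86.
U+10314: 4-byte form → F0 90 8C 94.
U+E1FDD: 4-byte form → F3 A1 BF 9D.
U+0E0C: 3-byte form → E0 B8 8C.
U+1016BC: 4-byte form → F4 81 9A BC.
Concatenated (18 bytes): E3 83 86 F0 90 8C 94 F3 A1 BF 9D E0 B8 8C F4 81 9A BC.

E3 83 86 F0 90 8C 94 F3 A1 BF 9D E0 B8 8C F4 81 9A BC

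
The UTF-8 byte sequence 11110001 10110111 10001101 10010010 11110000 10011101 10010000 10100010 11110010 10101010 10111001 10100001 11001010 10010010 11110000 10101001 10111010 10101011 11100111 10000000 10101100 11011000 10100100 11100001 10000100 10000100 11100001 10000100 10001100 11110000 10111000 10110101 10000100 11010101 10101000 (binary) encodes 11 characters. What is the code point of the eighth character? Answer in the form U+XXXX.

U+1104

Offset 0: leading byte 0xF1 = 11110001 → 4-byte char #1 = F1 B7 8D 92.
Offset 4: leading byte 0xF0 = 11110000 → 4-byte char #2 = F0 9D 90 A2.
Offset 8: leading byte 0xF2 = 11110010 → 4-byte char #3 = F2 AA B9 A1.
Offset 12: leading byte 0xCA = 11001010 → 2-byte char #4 = CA 92.
Offset 14: leading byte 0xF0 = 11110000 → 4-byte char #5 = F0 A9 BA AB.
Offset 18: leading byte 0xE7 = 11100111 → 3-byte char #6 = E7 80 AC.
Offset 21: leading byte 0xD8 = 11011000 → 2-byte char #7 = D8 A4.
Offset 23: leading byte 0xE1 = 11100001 → 3-byte char #8 = E1 84 84.
Leading byte 0xE1 = 11100001 matches 1110xxxx → 3-byte sequence.
Byte 1: 0xE1 = 11100001, payload 0001 (4 bits).
Byte 2: 0x84 = 10000100 (10xxxxxx ✓), payload 000100.
Byte 3: 0x84 = 10000100 (10xxxxxx ✓), payload 000100.
Concatenate: 0001000100000100 = 0x1104 (16 bits → U+1104).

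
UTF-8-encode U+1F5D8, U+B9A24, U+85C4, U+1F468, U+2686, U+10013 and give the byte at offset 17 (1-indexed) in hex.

0x9A

1-indexed offset 17 is 0-indexed offset 16.
U+1F5D8 → 4-byte form F0 9F 97 98 at offsets 0–3.
U+B9A24 → 4-byte form F2 B9 A8 A4 at offsets 4–7.
U+85C4 → 3-byte form E8 97 84 at offsets 8–10.
U+1F468 → 4-byte form F0 9F 91 A8 at offsets 11–14.
U+2686 → 3-byte form E2 9A 86 at offsets 15–17.
Offset 16 falls in char 5's range; it's byte 2 of E2 9A 86 = 0x9A.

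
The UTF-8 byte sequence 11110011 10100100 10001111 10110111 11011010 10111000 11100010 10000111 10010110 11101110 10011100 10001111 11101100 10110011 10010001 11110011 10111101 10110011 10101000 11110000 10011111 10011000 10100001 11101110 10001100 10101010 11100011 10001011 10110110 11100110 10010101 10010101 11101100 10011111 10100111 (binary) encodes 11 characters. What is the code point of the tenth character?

U+6555

Offset 0: leading byte 0xF3 = 11110011 → 4-byte char #1 = F3 A4 8F B7.
Offset 4: leading byte 0xDA = 11011010 → 2-byte char #2 = DA B8.
Offset 6: leading byte 0xE2 = 11100010 → 3-byte char #3 = E2 87 96.
Offset 9: leading byte 0xEE = 11101110 → 3-byte char #4 = EE 9C 8F.
Offset 12: leading byte 0xEC = 11101100 → 3-byte char #5 = EC B3 91.
Offset 15: leading byte 0xF3 = 11110011 → 4-byte char #6 = F3 BD B3 A8.
Offset 19: leading byte 0xF0 = 11110000 → 4-byte char #7 = F0 9F 98 A1.
Offset 23: leading byte 0xEE = 11101110 → 3-byte char #8 = EE 8C AA.
Offset 26: leading byte 0xE3 = 11100011 → 3-byte char #9 = E3 8B B6.
Offset 29: leading byte 0xE6 = 11100110 → 3-byte char #10 = E6 95 95.
Leading byte 0xE6 = 11100110 matches 1110xxxx → 3-byte sequence.
Byte 1: 0xE6 = 11100110, payload 0110 (4 bits).
Byte 2: 0x95 = 10010101 (10xxxxxx ✓), payload 010101.
Byte 3: 0x95 = 10010101 (10xxxxxx ✓), payload 010101.
Concatenate: 0110010101010101 = 0x6555 (16 bits → U+6555).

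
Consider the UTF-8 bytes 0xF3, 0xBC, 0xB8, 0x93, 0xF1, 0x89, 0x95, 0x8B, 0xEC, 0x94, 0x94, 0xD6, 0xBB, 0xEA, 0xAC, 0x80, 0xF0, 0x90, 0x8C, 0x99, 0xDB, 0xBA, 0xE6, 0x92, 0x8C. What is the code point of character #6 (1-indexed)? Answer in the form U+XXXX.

Offset 0: leading byte 0xF3 = 11110011 → 4-byte char #1 = F3 BC B8 93.
Offset 4: leading byte 0xF1 = 11110001 → 4-byte char #2 = F1 89 95 8B.
Offset 8: leading byte 0xEC = 11101100 → 3-byte char #3 = EC 94 94.
Offset 11: leading byte 0xD6 = 11010110 → 2-byte char #4 = D6 BB.
Offset 13: leading byte 0xEA = 11101010 → 3-byte char #5 = EA AC 80.
Offset 16: leading byte 0xF0 = 11110000 → 4-byte char #6 = F0 90 8C 99.
Leading byte 0xF0 = 11110000 matches 11110xxx → 4-byte sequence.
Byte 1: 0xF0 = 11110000, payload 000 (3 bits).
Byte 2: 0x90 = 10010000 (10xxxxxx ✓), payload 010000.
Byte 3: 0x8C = 10001100 (10xxxxxx ✓), payload 001100.
Byte 4: 0x99 = 10011001 (10xxxxxx ✓), payload 011001.
Concatenate: 000010000001100011001 = 0x10319 (21 bits → U+10319).

U+10319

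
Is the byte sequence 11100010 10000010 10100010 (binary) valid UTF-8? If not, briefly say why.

valid

Leading byte 0xE2 = 11100010 → 3-byte form.
Continuation bytes 0x82=10000010, 0xA2=10100010 all match 10xxxxxx.
Decoded value 0x20A2 is ≥ 0x800 (shortest form) and not a surrogate.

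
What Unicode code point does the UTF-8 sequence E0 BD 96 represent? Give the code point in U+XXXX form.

Leading byte 0xE0 = 11100000 matches 1110xxxx → 3-byte sequence.
Byte 1: 0xE0 = 11100000, payload 0000 (4 bits).
Byte 2: 0xBD = 10111101 (10xxxxxx ✓), payload 111101.
Byte 3: 0x96 = 10010110 (10xxxxxx ✓), payload 010110.
Concatenate: 0000111101010110 = 0xF56 (16 bits → U+0F56).

U+0F56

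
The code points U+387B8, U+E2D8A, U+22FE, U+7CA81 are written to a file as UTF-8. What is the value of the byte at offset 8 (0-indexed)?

0xE2

U+387B8 → 4-byte form F0 B8 9E B8 at offsets 0–3.
U+E2D8A → 4-byte form F3 A2 B6 8A at offsets 4–7.
U+22FE → 3-byte form E2 8B BE at offsets 8–10.
Offset 8 falls in char 3's range; it's byte 1 of E2 8B BE = 0xE2.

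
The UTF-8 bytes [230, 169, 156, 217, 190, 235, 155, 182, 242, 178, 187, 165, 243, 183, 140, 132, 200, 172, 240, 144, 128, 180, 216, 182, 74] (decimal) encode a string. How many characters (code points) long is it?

9

Byte at offset 0: 0xE6 = 11100110 → 3-byte char (#1). Advance 3.
Byte at offset 3: 0xD9 = 11011001 → 2-byte char (#2). Advance 2.
Byte at offset 5: 0xEB = 11101011 → 3-byte char (#3). Advance 3.
Byte at offset 8: 0xF2 = 11110010 → 4-byte char (#4). Advance 4.
Byte at offset 12: 0xF3 = 11110011 → 4-byte char (#5). Advance 4.
Byte at offset 16: 0xC8 = 11001000 → 2-byte char (#6). Advance 2.
Byte at offset 18: 0xF0 = 11110000 → 4-byte char (#7). Advance 4.
Byte at offset 22: 0xD8 = 11011000 → 2-byte char (#8). Advance 2.
Byte at offset 24: 0x4A = 01001010 → 1-byte char (#9). Advance 1.
Reached end at offset 25 after 9 code points.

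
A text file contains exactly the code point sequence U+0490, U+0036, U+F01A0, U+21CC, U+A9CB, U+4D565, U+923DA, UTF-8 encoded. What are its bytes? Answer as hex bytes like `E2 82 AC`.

D2 90 36 F3 B0 86 A0 E2 87 8C EA A7 8B F1 8D 95 A5 F2 92 8F 9A

U+0490: 2-byte form → D2 90.
U+0036: 1-byte form → 36.
U+F01A0: 4-byte form → F3 B0 86 A0.
U+21CC: 3-byte form → E2 87 8C.
U+A9CB: 3-byte form → EA A7 8B.
U+4D565: 4-byte form → F1 8D 95 A5.
U+923DA: 4-byte form → F2 92 8F 9A.
Concatenated (21 bytes): D2 90 36 F3 B0 86 A0 E2 87 8C EA A7 8B F1 8D 95 A5 F2 92 8F 9A.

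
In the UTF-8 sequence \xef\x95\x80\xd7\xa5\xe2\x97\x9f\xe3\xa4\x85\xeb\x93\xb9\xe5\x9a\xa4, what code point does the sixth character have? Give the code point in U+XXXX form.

U+56A4

Offset 0: leading byte 0xEF = 11101111 → 3-byte char #1 = EF 95 80.
Offset 3: leading byte 0xD7 = 11010111 → 2-byte char #2 = D7 A5.
Offset 5: leading byte 0xE2 = 11100010 → 3-byte char #3 = E2 97 9F.
Offset 8: leading byte 0xE3 = 11100011 → 3-byte char #4 = E3 A4 85.
Offset 11: leading byte 0xEB = 11101011 → 3-byte char #5 = EB 93 B9.
Offset 14: leading byte 0xE5 = 11100101 → 3-byte char #6 = E5 9A A4.
Leading byte 0xE5 = 11100101 matches 1110xxxx → 3-byte sequence.
Byte 1: 0xE5 = 11100101, payload 0101 (4 bits).
Byte 2: 0x9A = 10011010 (10xxxxxx ✓), payload 011010.
Byte 3: 0xA4 = 10100100 (10xxxxxx ✓), payload 100100.
Concatenate: 0101011010100100 = 0x56A4 (16 bits → U+56A4).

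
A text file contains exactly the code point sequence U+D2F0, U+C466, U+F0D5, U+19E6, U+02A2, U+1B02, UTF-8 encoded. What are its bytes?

ED 8B B0 EC 91 A6 EF 83 95 E1 A7 A6 CA A2 E1 AC 82

U+D2F0: 3-byte form → ED 8B B0.
U+C466: 3-byte form → EC 91 A6.
U+F0D5: 3-byte form → EF 83 95.
U+19E6: 3-byte form → E1 A7 A6.
U+02A2: 2-byte form → CA A2.
U+1B02: 3-byte form → E1 AC 82.
Concatenated (17 bytes): ED 8B B0 EC 91 A6 EF 83 95 E1 A7 A6 CA A2 E1 AC 82.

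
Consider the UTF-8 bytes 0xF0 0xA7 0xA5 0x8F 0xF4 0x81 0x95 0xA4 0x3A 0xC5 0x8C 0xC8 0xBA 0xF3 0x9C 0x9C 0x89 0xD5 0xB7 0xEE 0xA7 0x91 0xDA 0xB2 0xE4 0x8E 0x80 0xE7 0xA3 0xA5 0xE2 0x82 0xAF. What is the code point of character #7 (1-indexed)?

Offset 0: leading byte 0xF0 = 11110000 → 4-byte char #1 = F0 A7 A5 8F.
Offset 4: leading byte 0xF4 = 11110100 → 4-byte char #2 = F4 81 95 A4.
Offset 8: leading byte 0x3A = 00111010 → 1-byte char #3 = 3A.
Offset 9: leading byte 0xC5 = 11000101 → 2-byte char #4 = C5 8C.
Offset 11: leading byte 0xC8 = 11001000 → 2-byte char #5 = C8 BA.
Offset 13: leading byte 0xF3 = 11110011 → 4-byte char #6 = F3 9C 9C 89.
Offset 17: leading byte 0xD5 = 11010101 → 2-byte char #7 = D5 B7.
Leading byte 0xD5 = 11010101 matches 110xxxxx → 2-byte sequence.
Byte 1: 0xD5 = 11010101, payload 10101 (5 bits).
Byte 2: 0xB7 = 10110111 (10xxxxxx ✓), payload 110111.
Concatenate: 10101110111 = 0x577 (11 bits → U+0577).

U+0577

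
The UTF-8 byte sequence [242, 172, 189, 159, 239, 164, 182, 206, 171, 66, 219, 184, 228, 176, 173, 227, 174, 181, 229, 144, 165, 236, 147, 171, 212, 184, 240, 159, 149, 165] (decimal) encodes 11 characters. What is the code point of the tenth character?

Offset 0: leading byte 0xF2 = 11110010 → 4-byte char #1 = F2 AC BD 9F.
Offset 4: leading byte 0xEF = 11101111 → 3-byte char #2 = EF A4 B6.
Offset 7: leading byte 0xCE = 11001110 → 2-byte char #3 = CE AB.
Offset 9: leading byte 0x42 = 01000010 → 1-byte char #4 = 42.
Offset 10: leading byte 0xDB = 11011011 → 2-byte char #5 = DB B8.
Offset 12: leading byte 0xE4 = 11100100 → 3-byte char #6 = E4 B0 AD.
Offset 15: leading byte 0xE3 = 11100011 → 3-byte char #7 = E3 AE B5.
Offset 18: leading byte 0xE5 = 11100101 → 3-byte char #8 = E5 90 A5.
Offset 21: leading byte 0xEC = 11101100 → 3-byte char #9 = EC 93 AB.
Offset 24: leading byte 0xD4 = 11010100 → 2-byte char #10 = D4 B8.
Leading byte 0xD4 = 11010100 matches 110xxxxx → 2-byte sequence.
Byte 1: 0xD4 = 11010100, payload 10100 (5 bits).
Byte 2: 0xB8 = 10111000 (10xxxxxx ✓), payload 111000.
Concatenate: 10100111000 = 0x538 (11 bits → U+0538).

U+0538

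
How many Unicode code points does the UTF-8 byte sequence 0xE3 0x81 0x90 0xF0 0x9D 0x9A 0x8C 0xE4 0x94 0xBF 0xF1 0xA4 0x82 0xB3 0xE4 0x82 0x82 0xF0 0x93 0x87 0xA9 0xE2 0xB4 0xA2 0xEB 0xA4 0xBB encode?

Byte at offset 0: 0xE3 = 11100011 → 3-byte char (#1). Advance 3.
Byte at offset 3: 0xF0 = 11110000 → 4-byte char (#2). Advance 4.
Byte at offset 7: 0xE4 = 11100100 → 3-byte char (#3). Advance 3.
Byte at offset 10: 0xF1 = 11110001 → 4-byte char (#4). Advance 4.
Byte at offset 14: 0xE4 = 11100100 → 3-byte char (#5). Advance 3.
Byte at offset 17: 0xF0 = 11110000 → 4-byte char (#6). Advance 4.
Byte at offset 21: 0xE2 = 11100010 → 3-byte char (#7). Advance 3.
Byte at offset 24: 0xEB = 11101011 → 3-byte char (#8). Advance 3.
Reached end at offset 27 after 8 code points.

8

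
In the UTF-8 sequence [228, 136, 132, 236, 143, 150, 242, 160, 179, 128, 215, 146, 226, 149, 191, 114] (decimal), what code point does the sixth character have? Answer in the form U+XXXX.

U+0072

Offset 0: leading byte 0xE4 = 11100100 → 3-byte char #1 = E4 88 84.
Offset 3: leading byte 0xEC = 11101100 → 3-byte char #2 = EC 8F 96.
Offset 6: leading byte 0xF2 = 11110010 → 4-byte char #3 = F2 A0 B3 80.
Offset 10: leading byte 0xD7 = 11010111 → 2-byte char #4 = D7 92.
Offset 12: leading byte 0xE2 = 11100010 → 3-byte char #5 = E2 95 BF.
Offset 15: leading byte 0x72 = 01110010 → 1-byte char #6 = 72.
Leading byte 0x72 = 01110010 matches 0xxxxxxx → 1-byte sequence.
Byte 1: 0x72 = 01110010, payload 1110010 (7 bits).
Concatenate: 1110010 = 0x72 (7 bits → U+0072).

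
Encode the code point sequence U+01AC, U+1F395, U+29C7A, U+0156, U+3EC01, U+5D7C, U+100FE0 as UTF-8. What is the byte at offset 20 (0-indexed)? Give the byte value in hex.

U+01AC → 2-byte form C6 AC at offsets 0–1.
U+1F395 → 4-byte form F0 9F 8E 95 at offsets 2–5.
U+29C7A → 4-byte form F0 A9 B1 BA at offsets 6–9.
U+0156 → 2-byte form C5 96 at offsets 10–11.
U+3EC01 → 4-byte form F0 BE B0 81 at offsets 12–15.
U+5D7C → 3-byte form E5 B5 BC at offsets 16–18.
U+100FE0 → 4-byte form F4 80 BF A0 at offsets 19–22.
Offset 20 falls in char 7's range; it's byte 2 of F4 80 BF A0 = 0x80.

0x80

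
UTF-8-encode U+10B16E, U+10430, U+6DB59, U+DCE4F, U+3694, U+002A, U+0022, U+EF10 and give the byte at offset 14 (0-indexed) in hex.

0xB9

U+10B16E → 4-byte form F4 8B 85 AE at offsets 0–3.
U+10430 → 4-byte form F0 90 90 B0 at offsets 4–7.
U+6DB59 → 4-byte form F1 AD AD 99 at offsets 8–11.
U+DCE4F → 4-byte form F3 9C B9 8F at offsets 12–15.
Offset 14 falls in char 4's range; it's byte 3 of F3 9C B9 8F = 0xB9.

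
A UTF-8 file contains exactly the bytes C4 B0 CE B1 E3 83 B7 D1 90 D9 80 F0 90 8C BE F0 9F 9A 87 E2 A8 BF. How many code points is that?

8

Byte at offset 0: 0xC4 = 11000100 → 2-byte char (#1). Advance 2.
Byte at offset 2: 0xCE = 11001110 → 2-byte char (#2). Advance 2.
Byte at offset 4: 0xE3 = 11100011 → 3-byte char (#3). Advance 3.
Byte at offset 7: 0xD1 = 11010001 → 2-byte char (#4). Advance 2.
Byte at offset 9: 0xD9 = 11011001 → 2-byte char (#5). Advance 2.
Byte at offset 11: 0xF0 = 11110000 → 4-byte char (#6). Advance 4.
Byte at offset 15: 0xF0 = 11110000 → 4-byte char (#7). Advance 4.
Byte at offset 19: 0xE2 = 11100010 → 3-byte char (#8). Advance 3.
Reached end at offset 22 after 8 code points.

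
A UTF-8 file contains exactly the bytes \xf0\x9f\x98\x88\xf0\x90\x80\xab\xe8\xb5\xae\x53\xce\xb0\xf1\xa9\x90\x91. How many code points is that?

6

Byte at offset 0: 0xF0 = 11110000 → 4-byte char (#1). Advance 4.
Byte at offset 4: 0xF0 = 11110000 → 4-byte char (#2). Advance 4.
Byte at offset 8: 0xE8 = 11101000 → 3-byte char (#3). Advance 3.
Byte at offset 11: 0x53 = 01010011 → 1-byte char (#4). Advance 1.
Byte at offset 12: 0xCE = 11001110 → 2-byte char (#5). Advance 2.
Byte at offset 14: 0xF1 = 11110001 → 4-byte char (#6). Advance 4.
Reached end at offset 18 after 6 code points.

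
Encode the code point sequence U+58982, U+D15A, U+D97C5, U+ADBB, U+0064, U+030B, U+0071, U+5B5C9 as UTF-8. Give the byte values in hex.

F1 98 A6 82 ED 85 9A F3 99 9F 85 EA B6 BB 64 CC 8B 71 F1 9B 97 89

U+58982: 4-byte form → F1 98 A6 82.
U+D15A: 3-byte form → ED 85 9A.
U+D97C5: 4-byte form → F3 99 9F 85.
U+ADBB: 3-byte form → EA B6 BB.
U+0064: 1-byte form → 64.
U+030B: 2-byte form → CC 8B.
U+0071: 1-byte form → 71.
U+5B5C9: 4-byte form → F1 9B 97 89.
Concatenated (22 bytes): F1 98 A6 82 ED 85 9A F3 99 9F 85 EA B6 BB 64 CC 8B 71 F1 9B 97 89.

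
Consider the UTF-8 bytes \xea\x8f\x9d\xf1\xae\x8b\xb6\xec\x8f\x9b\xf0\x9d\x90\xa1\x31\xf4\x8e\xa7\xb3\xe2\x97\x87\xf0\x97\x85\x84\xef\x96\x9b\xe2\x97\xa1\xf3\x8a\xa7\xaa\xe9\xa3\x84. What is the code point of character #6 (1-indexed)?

Offset 0: leading byte 0xEA = 11101010 → 3-byte char #1 = EA 8F 9D.
Offset 3: leading byte 0xF1 = 11110001 → 4-byte char #2 = F1 AE 8B B6.
Offset 7: leading byte 0xEC = 11101100 → 3-byte char #3 = EC 8F 9B.
Offset 10: leading byte 0xF0 = 11110000 → 4-byte char #4 = F0 9D 90 A1.
Offset 14: leading byte 0x31 = 00110001 → 1-byte char #5 = 31.
Offset 15: leading byte 0xF4 = 11110100 → 4-byte char #6 = F4 8E A7 B3.
Leading byte 0xF4 = 11110100 matches 11110xxx → 4-byte sequence.
Byte 1: 0xF4 = 11110100, payload 100 (3 bits).
Byte 2: 0x8E = 10001110 (10xxxxxx ✓), payload 001110.
Byte 3: 0xA7 = 10100111 (10xxxxxx ✓), payload 100111.
Byte 4: 0xB3 = 10110011 (10xxxxxx ✓), payload 110011.
Concatenate: 100001110100111110011 = 0x10E9F3 (21 bits → U+10E9F3).

U+10E9F3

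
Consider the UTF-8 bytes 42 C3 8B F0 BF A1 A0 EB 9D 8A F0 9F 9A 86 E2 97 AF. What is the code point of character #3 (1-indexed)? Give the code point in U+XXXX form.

U+3F860

Offset 0: leading byte 0x42 = 01000010 → 1-byte char #1 = 42.
Offset 1: leading byte 0xC3 = 11000011 → 2-byte char #2 = C3 8B.
Offset 3: leading byte 0xF0 = 11110000 → 4-byte char #3 = F0 BF A1 A0.
Leading byte 0xF0 = 11110000 matches 11110xxx → 4-byte sequence.
Byte 1: 0xF0 = 11110000, payload 000 (3 bits).
Byte 2: 0xBF = 10111111 (10xxxxxx ✓), payload 111111.
Byte 3: 0xA1 = 10100001 (10xxxxxx ✓), payload 100001.
Byte 4: 0xA0 = 10100000 (10xxxxxx ✓), payload 100000.
Concatenate: 000111111100001100000 = 0x3F860 (21 bits → U+3F860).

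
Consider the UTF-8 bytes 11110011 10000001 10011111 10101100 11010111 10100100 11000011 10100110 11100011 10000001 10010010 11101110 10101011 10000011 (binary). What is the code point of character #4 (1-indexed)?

Offset 0: leading byte 0xF3 = 11110011 → 4-byte char #1 = F3 81 9F AC.
Offset 4: leading byte 0xD7 = 11010111 → 2-byte char #2 = D7 A4.
Offset 6: leading byte 0xC3 = 11000011 → 2-byte char #3 = C3 A6.
Offset 8: leading byte 0xE3 = 11100011 → 3-byte char #4 = E3 81 92.
Leading byte 0xE3 = 11100011 matches 1110xxxx → 3-byte sequence.
Byte 1: 0xE3 = 11100011, payload 0011 (4 bits).
Byte 2: 0x81 = 10000001 (10xxxxxx ✓), payload 000001.
Byte 3: 0x92 = 10010010 (10xxxxxx ✓), payload 010010.
Concatenate: 0011000001010010 = 0x3052 (16 bits → U+3052).

U+3052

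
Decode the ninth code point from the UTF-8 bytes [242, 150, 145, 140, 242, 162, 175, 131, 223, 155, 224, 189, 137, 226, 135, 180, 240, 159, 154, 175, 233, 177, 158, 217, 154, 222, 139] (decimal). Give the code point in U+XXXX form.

U+078B

Offset 0: leading byte 0xF2 = 11110010 → 4-byte char #1 = F2 96 91 8C.
Offset 4: leading byte 0xF2 = 11110010 → 4-byte char #2 = F2 A2 AF 83.
Offset 8: leading byte 0xDF = 11011111 → 2-byte char #3 = DF 9B.
Offset 10: leading byte 0xE0 = 11100000 → 3-byte char #4 = E0 BD 89.
Offset 13: leading byte 0xE2 = 11100010 → 3-byte char #5 = E2 87 B4.
Offset 16: leading byte 0xF0 = 11110000 → 4-byte char #6 = F0 9F 9A AF.
Offset 20: leading byte 0xE9 = 11101001 → 3-byte char #7 = E9 B1 9E.
Offset 23: leading byte 0xD9 = 11011001 → 2-byte char #8 = D9 9A.
Offset 25: leading byte 0xDE = 11011110 → 2-byte char #9 = DE 8B.
Leading byte 0xDE = 11011110 matches 110xxxxx → 2-byte sequence.
Byte 1: 0xDE = 11011110, payload 11110 (5 bits).
Byte 2: 0x8B = 10001011 (10xxxxxx ✓), payload 001011.
Concatenate: 11110001011 = 0x78B (11 bits → U+078B).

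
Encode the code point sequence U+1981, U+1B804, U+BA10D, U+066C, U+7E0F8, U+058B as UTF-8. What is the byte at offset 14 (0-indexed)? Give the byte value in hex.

0xBE

U+1981 → 3-byte form E1 A6 81 at offsets 0–2.
U+1B804 → 4-byte form F0 9B A0 84 at offsets 3–6.
U+BA10D → 4-byte form F2 BA 84 8D at offsets 7–10.
U+066C → 2-byte form D9 AC at offsets 11–12.
U+7E0F8 → 4-byte form F1 BE 83 B8 at offsets 13–16.
Offset 14 falls in char 5's range; it's byte 2 of F1 BE 83 B8 = 0xBE.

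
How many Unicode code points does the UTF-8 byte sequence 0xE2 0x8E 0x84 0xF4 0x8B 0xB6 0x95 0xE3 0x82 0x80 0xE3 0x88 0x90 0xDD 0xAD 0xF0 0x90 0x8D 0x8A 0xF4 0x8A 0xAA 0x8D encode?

7

Byte at offset 0: 0xE2 = 11100010 → 3-byte char (#1). Advance 3.
Byte at offset 3: 0xF4 = 11110100 → 4-byte char (#2). Advance 4.
Byte at offset 7: 0xE3 = 11100011 → 3-byte char (#3). Advance 3.
Byte at offset 10: 0xE3 = 11100011 → 3-byte char (#4). Advance 3.
Byte at offset 13: 0xDD = 11011101 → 2-byte char (#5). Advance 2.
Byte at offset 15: 0xF0 = 11110000 → 4-byte char (#6). Advance 4.
Byte at offset 19: 0xF4 = 11110100 → 4-byte char (#7). Advance 4.
Reached end at offset 23 after 7 code points.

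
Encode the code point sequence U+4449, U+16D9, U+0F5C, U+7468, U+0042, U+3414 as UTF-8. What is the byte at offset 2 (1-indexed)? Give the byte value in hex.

1-indexed offset 2 is 0-indexed offset 1.
U+4449 → 3-byte form E4 91 89 at offsets 0–2.
Offset 1 falls in char 1's range; it's byte 2 of E4 91 89 = 0x91.

0x91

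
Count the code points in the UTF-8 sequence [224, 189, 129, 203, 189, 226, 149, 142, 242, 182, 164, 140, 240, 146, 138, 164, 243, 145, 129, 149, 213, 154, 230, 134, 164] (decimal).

Byte at offset 0: 0xE0 = 11100000 → 3-byte char (#1). Advance 3.
Byte at offset 3: 0xCB = 11001011 → 2-byte char (#2). Advance 2.
Byte at offset 5: 0xE2 = 11100010 → 3-byte char (#3). Advance 3.
Byte at offset 8: 0xF2 = 11110010 → 4-byte char (#4). Advance 4.
Byte at offset 12: 0xF0 = 11110000 → 4-byte char (#5). Advance 4.
Byte at offset 16: 0xF3 = 11110011 → 4-byte char (#6). Advance 4.
Byte at offset 20: 0xD5 = 11010101 → 2-byte char (#7). Advance 2.
Byte at offset 22: 0xE6 = 11100110 → 3-byte char (#8). Advance 3.
Reached end at offset 25 after 8 code points.

8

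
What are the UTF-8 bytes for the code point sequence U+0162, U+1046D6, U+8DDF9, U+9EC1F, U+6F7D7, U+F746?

U+0162: 2-byte form → C5 A2.
U+1046D6: 4-byte form → F4 84 9B 96.
U+8DDF9: 4-byte form → F2 8D B7 B9.
U+9EC1F: 4-byte form → F2 9E B0 9F.
U+6F7D7: 4-byte form → F1 AF 9F 97.
U+F746: 3-byte form → EF 9D 86.
Concatenated (21 bytes): C5 A2 F4 84 9B 96 F2 8D B7 B9 F2 9E B0 9F F1 AF 9F 97 EF 9D 86.

C5 A2 F4 84 9B 96 F2 8D B7 B9 F2 9E B0 9F F1 AF 9F 97 EF 9D 86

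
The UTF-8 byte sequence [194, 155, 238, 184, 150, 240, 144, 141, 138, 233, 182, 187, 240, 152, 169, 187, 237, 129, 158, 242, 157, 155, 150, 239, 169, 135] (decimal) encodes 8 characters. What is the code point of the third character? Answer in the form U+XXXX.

U+1034A

Offset 0: leading byte 0xC2 = 11000010 → 2-byte char #1 = C2 9B.
Offset 2: leading byte 0xEE = 11101110 → 3-byte char #2 = EE B8 96.
Offset 5: leading byte 0xF0 = 11110000 → 4-byte char #3 = F0 90 8D 8A.
Leading byte 0xF0 = 11110000 matches 11110xxx → 4-byte sequence.
Byte 1: 0xF0 = 11110000, payload 000 (3 bits).
Byte 2: 0x90 = 10010000 (10xxxxxx ✓), payload 010000.
Byte 3: 0x8D = 10001101 (10xxxxxx ✓), payload 001101.
Byte 4: 0x8A = 10001010 (10xxxxxx ✓), payload 001010.
Concatenate: 000010000001101001010 = 0x1034A (21 bits → U+1034A).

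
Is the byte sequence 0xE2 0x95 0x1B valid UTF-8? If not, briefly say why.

Leading byte 0xE2 = 11100010 → 3-byte form.
Byte 3 is 0x1B = 00011011, which is not 10xxxxxx — expected a continuation byte.

invalid (non-continuation byte where continuation expected)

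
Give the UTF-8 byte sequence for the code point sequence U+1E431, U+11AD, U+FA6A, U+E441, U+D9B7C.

U+1E431: 4-byte form → F0 9E 90 B1.
U+11AD: 3-byte form → E1 86 AD.
U+FA6A: 3-byte form → EF A9 AA.
U+E441: 3-byte form → EE 91 81.
U+D9B7C: 4-byte form → F3 99 AD BC.
Concatenated (17 bytes): F0 9E 90 B1 E1 86 AD EF A9 AA EE 91 81 F3 99 AD BC.

F0 9E 90 B1 E1 86 AD EF A9 AA EE 91 81 F3 99 AD BC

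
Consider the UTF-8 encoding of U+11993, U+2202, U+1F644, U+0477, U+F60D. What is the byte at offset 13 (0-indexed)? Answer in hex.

0xEF

U+11993 → 4-byte form F0 91 A6 93 at offsets 0–3.
U+2202 → 3-byte form E2 88 82 at offsets 4–6.
U+1F644 → 4-byte form F0 9F 99 84 at offsets 7–10.
U+0477 → 2-byte form D1 B7 at offsets 11–12.
U+F60D → 3-byte form EF 98 8D at offsets 13–15.
Offset 13 falls in char 5's range; it's byte 1 of EF 98 8D = 0xEF.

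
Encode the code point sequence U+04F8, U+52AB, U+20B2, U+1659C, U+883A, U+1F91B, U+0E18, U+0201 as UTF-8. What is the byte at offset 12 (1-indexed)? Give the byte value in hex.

1-indexed offset 12 is 0-indexed offset 11.
U+04F8 → 2-byte form D3 B8 at offsets 0–1.
U+52AB → 3-byte form E5 8A AB at offsets 2–4.
U+20B2 → 3-byte form E2 82 B2 at offsets 5–7.
U+1659C → 4-byte form F0 96 96 9C at offsets 8–11.
Offset 11 falls in char 4's range; it's byte 4 of F0 96 96 9C = 0x9C.

0x9C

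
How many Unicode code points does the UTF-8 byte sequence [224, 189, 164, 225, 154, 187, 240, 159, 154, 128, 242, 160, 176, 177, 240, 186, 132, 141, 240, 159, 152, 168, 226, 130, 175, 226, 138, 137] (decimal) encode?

Byte at offset 0: 0xE0 = 11100000 → 3-byte char (#1). Advance 3.
Byte at offset 3: 0xE1 = 11100001 → 3-byte char (#2). Advance 3.
Byte at offset 6: 0xF0 = 11110000 → 4-byte char (#3). Advance 4.
Byte at offset 10: 0xF2 = 11110010 → 4-byte char (#4). Advance 4.
Byte at offset 14: 0xF0 = 11110000 → 4-byte char (#5). Advance 4.
Byte at offset 18: 0xF0 = 11110000 → 4-byte char (#6). Advance 4.
Byte at offset 22: 0xE2 = 11100010 → 3-byte char (#7). Advance 3.
Byte at offset 25: 0xE2 = 11100010 → 3-byte char (#8). Advance 3.
Reached end at offset 28 after 8 code points.

8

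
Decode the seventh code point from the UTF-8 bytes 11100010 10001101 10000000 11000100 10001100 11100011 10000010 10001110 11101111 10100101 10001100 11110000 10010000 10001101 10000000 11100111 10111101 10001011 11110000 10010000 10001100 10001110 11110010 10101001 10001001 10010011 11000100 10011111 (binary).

Offset 0: leading byte 0xE2 = 11100010 → 3-byte char #1 = E2 8D 80.
Offset 3: leading byte 0xC4 = 11000100 → 2-byte char #2 = C4 8C.
Offset 5: leading byte 0xE3 = 11100011 → 3-byte char #3 = E3 82 8E.
Offset 8: leading byte 0xEF = 11101111 → 3-byte char #4 = EF A5 8C.
Offset 11: leading byte 0xF0 = 11110000 → 4-byte char #5 = F0 90 8D 80.
Offset 15: leading byte 0xE7 = 11100111 → 3-byte char #6 = E7 BD 8B.
Offset 18: leading byte 0xF0 = 11110000 → 4-byte char #7 = F0 90 8C 8E.
Leading byte 0xF0 = 11110000 matches 11110xxx → 4-byte sequence.
Byte 1: 0xF0 = 11110000, payload 000 (3 bits).
Byte 2: 0x90 = 10010000 (10xxxxxx ✓), payload 010000.
Byte 3: 0x8C = 10001100 (10xxxxxx ✓), payload 001100.
Byte 4: 0x8E = 10001110 (10xxxxxx ✓), payload 001110.
Concatenate: 000010000001100001110 = 0x1030E (21 bits → U+1030E).

U+1030E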